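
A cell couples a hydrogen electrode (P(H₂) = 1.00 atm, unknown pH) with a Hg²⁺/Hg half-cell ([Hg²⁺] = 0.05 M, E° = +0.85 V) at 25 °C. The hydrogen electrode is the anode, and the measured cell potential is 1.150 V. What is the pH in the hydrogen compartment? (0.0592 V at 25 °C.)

E°_cell = 0.85 V and n = 2.
log Q = n(E° − E)/0.0592 = 2×(0.85 − 1.150)/0.0592 = -10.135.
With Q = [H⁺]^2 / ([Hg²⁺]·P(H₂)), solving for [H⁺] gives log[H⁺] = -5.718, so pH = 5.72.

pH = 5.72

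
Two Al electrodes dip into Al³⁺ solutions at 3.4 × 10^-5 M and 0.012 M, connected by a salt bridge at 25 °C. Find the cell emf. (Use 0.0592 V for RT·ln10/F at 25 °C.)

0.050 V

Both half-cells are Al³⁺/Al, so E°_cell = 0. The concentrated side is the cathode; the cell reaction moves Al³⁺ from high to low concentration with n = 3.
Q = [Al³⁺]_dilute/[Al³⁺]_conc = 3.4 × 10^-5/0.012 = 0.00283.
E = 0 − (0.0592/3) log Q = −(0.0592/3)(-2.548) = 0.0503 V.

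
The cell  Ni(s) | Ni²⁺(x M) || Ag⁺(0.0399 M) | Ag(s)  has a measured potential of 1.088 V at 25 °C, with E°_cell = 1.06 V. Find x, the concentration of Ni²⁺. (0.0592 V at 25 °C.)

From the Nernst equation, log Q = n(E° − E)/0.0592 = 2(1.06 − 1.088)/0.0592 = -0.946, so Q = 0.113.
With Q = [Ni²⁺]/[Ag⁺]^2 and the known concentrations, [Ni²⁺] in the numerator gives [Ni²⁺] = 1.8 × 10^-4 M.

1.8 × 10^-4 M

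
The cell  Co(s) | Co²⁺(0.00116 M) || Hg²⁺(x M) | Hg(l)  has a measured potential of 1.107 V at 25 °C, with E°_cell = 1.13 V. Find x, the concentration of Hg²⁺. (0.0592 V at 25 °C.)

1.9 × 10^-4 M

From the Nernst equation, log Q = n(E° − E)/0.0592 = 2(1.13 − 1.107)/0.0592 = 0.777, so Q = 5.98.
With Q = [Co²⁺]/[Hg²⁺] and the known concentrations, [Hg²⁺] in the denominator gives [Hg²⁺] = 1.9 × 10^-4 M.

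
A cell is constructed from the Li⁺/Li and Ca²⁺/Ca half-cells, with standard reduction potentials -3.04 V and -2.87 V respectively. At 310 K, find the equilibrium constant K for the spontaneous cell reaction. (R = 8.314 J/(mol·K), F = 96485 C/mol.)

3.4 × 10^5

E°_cell = -2.87 − (-3.04) = 0.17 V, with n = 2 electrons transferred.
At equilibrium E = 0, so the Nernst equation gives ln K = nFE°/RT = (2)(96485)(0.17)/((8.314)(310)) = 12.73.
K = e^12.73 = 3.4 × 10^5.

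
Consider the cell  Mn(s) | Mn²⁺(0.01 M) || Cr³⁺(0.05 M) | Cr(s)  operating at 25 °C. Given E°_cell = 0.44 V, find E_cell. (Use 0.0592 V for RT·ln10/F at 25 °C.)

0.474 V

Balancing electrons gives n = 6; the reaction quotient is Q = [Mn²⁺]^3/[Cr³⁺]^2 = 4 × 10^-4.
At 25 °C, E = E° − (0.0592/n) log Q = 0.44 − (0.0592/6)(-3.398) = 0.440 + 0.034 = 0.474 V.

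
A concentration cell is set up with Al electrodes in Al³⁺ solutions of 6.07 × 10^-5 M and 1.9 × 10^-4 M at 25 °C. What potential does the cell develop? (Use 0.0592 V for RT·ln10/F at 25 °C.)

0.010 V

Both half-cells are Al³⁺/Al, so E°_cell = 0. The concentrated side is the cathode; the cell reaction moves Al³⁺ from high to low concentration with n = 3.
Q = [Al³⁺]_dilute/[Al³⁺]_conc = 6.07 × 10^-5/1.9 × 10^-4 = 0.319.
E = 0 − (0.0592/3) log Q = −(0.0592/3)(-0.496) = 0.0098 V.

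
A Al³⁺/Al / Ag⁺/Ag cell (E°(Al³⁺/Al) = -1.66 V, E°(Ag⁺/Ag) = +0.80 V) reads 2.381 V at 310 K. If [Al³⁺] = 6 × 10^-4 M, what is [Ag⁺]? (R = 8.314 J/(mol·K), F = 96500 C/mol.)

0.0044 M

From the Nernst equation, ln Q = nF(E° − E)/RT = 3×96500×(2.46 − 2.381)/(8.314×310) = 8.874, so Q = 7140.
With Q = [Al³⁺]/[Ag⁺]^3 and the known concentrations, [Ag⁺]^3 in the denominator gives [Ag⁺] = 0.0044 M.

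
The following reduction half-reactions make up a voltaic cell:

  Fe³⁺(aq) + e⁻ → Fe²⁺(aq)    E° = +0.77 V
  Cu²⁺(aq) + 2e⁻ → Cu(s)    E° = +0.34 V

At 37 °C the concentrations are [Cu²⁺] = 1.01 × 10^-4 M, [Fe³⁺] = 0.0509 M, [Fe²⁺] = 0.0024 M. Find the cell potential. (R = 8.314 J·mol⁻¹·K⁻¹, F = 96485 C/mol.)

0.634 V

The Fe³⁺/Fe²⁺ couple has the higher reduction potential and acts as the cathode, so E°_cell = +0.77 − (+0.34) = 0.43 V.
Balancing electrons gives n = 2; the reaction quotient is Q = [Cu²⁺]·[Fe²⁺]^2/[Fe³⁺]^2 = 2.25 × 10^-7.
E = E° − (RT/nF) ln Q = 0.43 − (8.314×310)/(2×96485) × (-15.309) = 0.430 + 0.204 = 0.634 V.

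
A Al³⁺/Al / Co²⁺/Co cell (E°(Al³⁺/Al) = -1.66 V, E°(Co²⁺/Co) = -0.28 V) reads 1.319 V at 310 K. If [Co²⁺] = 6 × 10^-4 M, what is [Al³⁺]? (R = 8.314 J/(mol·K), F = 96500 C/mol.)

0.014 M

From the Nernst equation, ln Q = nF(E° − E)/RT = 6×96500×(1.38 − 1.319)/(8.314×310) = 13.704, so Q = 8.94 × 10^5.
With Q = [Al³⁺]^2/[Co²⁺]^3 and the known concentrations, [Al³⁺]^2 in the numerator gives [Al³⁺] = 0.014 M.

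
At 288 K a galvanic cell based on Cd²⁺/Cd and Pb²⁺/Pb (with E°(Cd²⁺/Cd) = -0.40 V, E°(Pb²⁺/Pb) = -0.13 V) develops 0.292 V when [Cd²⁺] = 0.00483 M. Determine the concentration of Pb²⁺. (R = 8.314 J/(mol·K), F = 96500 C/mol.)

0.028 M

From the Nernst equation, ln Q = nF(E° − E)/RT = 2×96500×(0.27 − 0.292)/(8.314×288) = -1.773, so Q = 0.170.
With Q = [Cd²⁺]/[Pb²⁺] and the known concentrations, [Pb²⁺] in the denominator gives [Pb²⁺] = 0.028 M.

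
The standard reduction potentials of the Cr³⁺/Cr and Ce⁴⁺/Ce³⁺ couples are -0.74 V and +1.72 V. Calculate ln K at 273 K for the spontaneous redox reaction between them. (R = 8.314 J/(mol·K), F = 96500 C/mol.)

ln K = 313.8

E°_cell = +1.72 − (-0.74) = 2.46 V, with n = 3 electrons transferred.
At equilibrium E = 0, so the Nernst equation gives ln K = nFE°/RT = (3)(96500)(2.46)/((8.314)(273)) = 313.77.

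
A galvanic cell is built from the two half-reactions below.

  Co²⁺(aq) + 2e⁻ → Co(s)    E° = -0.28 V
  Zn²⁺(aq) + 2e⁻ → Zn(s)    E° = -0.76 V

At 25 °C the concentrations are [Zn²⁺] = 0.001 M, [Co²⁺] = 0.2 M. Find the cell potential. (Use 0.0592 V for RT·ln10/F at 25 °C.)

The Co²⁺/Co couple has the higher reduction potential and acts as the cathode, so E°_cell = -0.28 − (-0.76) = 0.48 V.
Balancing electrons gives n = 2; the reaction quotient is Q = [Zn²⁺]/[Co²⁺] = 0.00500.
At 25 °C, E = E° − (0.0592/n) log Q = 0.48 − (0.0592/2)(-2.301) = 0.480 + 0.068 = 0.548 V.

0.548 V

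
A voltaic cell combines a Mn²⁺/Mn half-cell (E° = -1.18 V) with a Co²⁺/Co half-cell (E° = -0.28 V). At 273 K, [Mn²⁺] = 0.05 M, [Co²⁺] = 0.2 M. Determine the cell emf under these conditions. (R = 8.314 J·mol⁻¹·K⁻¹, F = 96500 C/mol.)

0.916 V

The Co²⁺/Co couple has the higher reduction potential and acts as the cathode, so E°_cell = -0.28 − (-1.18) = 0.90 V.
Balancing electrons gives n = 2; the reaction quotient is Q = [Mn²⁺]/[Co²⁺] = 0.250.
E = E° − (RT/nF) ln Q = 0.90 − (8.314×273)/(2×96500) × (-1.386) = 0.900 + 0.016 = 0.916 V.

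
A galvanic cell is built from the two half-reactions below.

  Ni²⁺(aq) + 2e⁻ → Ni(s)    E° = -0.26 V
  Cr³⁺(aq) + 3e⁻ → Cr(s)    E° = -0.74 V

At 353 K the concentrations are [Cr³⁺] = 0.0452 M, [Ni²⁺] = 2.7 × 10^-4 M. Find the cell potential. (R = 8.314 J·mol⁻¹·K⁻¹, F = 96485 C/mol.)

0.386 V

The Ni²⁺/Ni couple has the higher reduction potential and acts as the cathode, so E°_cell = -0.26 − (-0.74) = 0.48 V.
Balancing electrons gives n = 6; the reaction quotient is Q = [Cr³⁺]^2/[Ni²⁺]^3 = 1.04 × 10^8.
E = E° − (RT/nF) ln Q = 0.48 − (8.314×353)/(6×96485) × (18.458) = 0.480 − 0.094 = 0.386 V.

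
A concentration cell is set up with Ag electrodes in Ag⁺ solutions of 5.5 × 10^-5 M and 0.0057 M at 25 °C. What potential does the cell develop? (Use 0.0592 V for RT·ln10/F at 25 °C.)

Both half-cells are Ag⁺/Ag, so E°_cell = 0. The concentrated side is the cathode; the cell reaction moves Ag⁺ from high to low concentration with n = 1.
Q = [Ag⁺]_dilute/[Ag⁺]_conc = 5.5 × 10^-5/0.0057 = 0.00965.
E = 0 − (0.0592/1) log Q = −(0.0592/1)(-2.016) = 0.1193 V.

0.12 V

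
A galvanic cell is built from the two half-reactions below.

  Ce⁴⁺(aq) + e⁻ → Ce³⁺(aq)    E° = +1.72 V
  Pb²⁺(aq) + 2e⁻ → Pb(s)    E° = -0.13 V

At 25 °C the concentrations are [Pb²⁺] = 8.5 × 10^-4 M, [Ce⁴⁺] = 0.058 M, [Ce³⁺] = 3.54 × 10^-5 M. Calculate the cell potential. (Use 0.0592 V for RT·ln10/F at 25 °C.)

The Ce⁴⁺/Ce³⁺ couple has the higher reduction potential and acts as the cathode, so E°_cell = +1.72 − (-0.13) = 1.85 V.
Balancing electrons gives n = 2; the reaction quotient is Q = [Pb²⁺]·[Ce³⁺]^2/[Ce⁴⁺]^2 = 3.17 × 10^-10.
At 25 °C, E = E° − (0.0592/n) log Q = 1.85 − (0.0592/2)(-9.499) = 1.850 + 0.281 = 2.131 V.

2.13 V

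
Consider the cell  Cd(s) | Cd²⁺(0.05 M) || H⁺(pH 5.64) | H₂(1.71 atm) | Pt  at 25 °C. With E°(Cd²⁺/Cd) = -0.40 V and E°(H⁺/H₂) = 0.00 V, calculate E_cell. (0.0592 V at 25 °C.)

0.098 V

The hydrogen couple is the cathode, so E°_cell = 0.40 V; n = 2.
[H⁺] = 10^(−5.64) = 2.3 × 10^-6 M, and Q = [Cd²⁺]·P(H₂) / [H⁺]^2 = 1.63 × 10^10.
E = E° − (0.0592/2) log Q = 0.40 − (0.0592/2)(10.212) = 0.098 V.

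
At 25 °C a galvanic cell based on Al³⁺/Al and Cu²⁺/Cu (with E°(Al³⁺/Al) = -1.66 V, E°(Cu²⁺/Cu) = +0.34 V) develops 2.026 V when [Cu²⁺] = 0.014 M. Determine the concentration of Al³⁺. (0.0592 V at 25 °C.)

8 × 10^-5 M

From the Nernst equation, log Q = n(E° − E)/0.0592 = 6(2.00 − 2.026)/0.0592 = -2.635, so Q = 0.00232.
With Q = [Al³⁺]^2/[Cu²⁺]^3 and the known concentrations, [Al³⁺]^2 in the numerator gives [Al³⁺] = 8 × 10^-5 M.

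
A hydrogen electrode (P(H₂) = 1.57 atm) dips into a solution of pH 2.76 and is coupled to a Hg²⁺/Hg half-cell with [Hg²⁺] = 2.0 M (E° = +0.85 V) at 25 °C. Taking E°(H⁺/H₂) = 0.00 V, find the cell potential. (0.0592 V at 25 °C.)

The Hg²⁺/Hg couple is the cathode, so E°_cell = 0.85 V; n = 2.
[H⁺] = 10^(−2.76) = 0.0017 M, and Q = [H⁺]^2 / ([Hg²⁺]·P(H₂)) = 9.62 × 10^-7.
E = E° − (0.0592/2) log Q = 0.85 − (0.0592/2)(-6.017) = 1.028 V.

1.03 V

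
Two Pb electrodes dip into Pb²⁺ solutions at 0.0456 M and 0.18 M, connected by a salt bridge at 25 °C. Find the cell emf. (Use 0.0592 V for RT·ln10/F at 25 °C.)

0.018 V

Both half-cells are Pb²⁺/Pb, so E°_cell = 0. The concentrated side is the cathode; the cell reaction moves Pb²⁺ from high to low concentration with n = 2.
Q = [Pb²⁺]_dilute/[Pb²⁺]_conc = 0.0456/0.18 = 0.253.
E = 0 − (0.0592/2) log Q = −(0.0592/2)(-0.596) = 0.0176 V.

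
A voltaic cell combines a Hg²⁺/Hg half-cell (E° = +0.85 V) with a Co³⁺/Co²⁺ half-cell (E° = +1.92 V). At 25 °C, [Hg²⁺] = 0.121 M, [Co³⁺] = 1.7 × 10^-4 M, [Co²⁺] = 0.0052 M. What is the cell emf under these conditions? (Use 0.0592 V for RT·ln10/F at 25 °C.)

1.01 V

The Co³⁺/Co²⁺ couple has the higher reduction potential and acts as the cathode, so E°_cell = +1.92 − (+0.85) = 1.07 V.
Balancing electrons gives n = 2; the reaction quotient is Q = [Hg²⁺]·[Co²⁺]^2/[Co³⁺]^2 = 113.
At 25 °C, E = E° − (0.0592/n) log Q = 1.07 − (0.0592/2)(2.054) = 1.070 − 0.061 = 1.009 V.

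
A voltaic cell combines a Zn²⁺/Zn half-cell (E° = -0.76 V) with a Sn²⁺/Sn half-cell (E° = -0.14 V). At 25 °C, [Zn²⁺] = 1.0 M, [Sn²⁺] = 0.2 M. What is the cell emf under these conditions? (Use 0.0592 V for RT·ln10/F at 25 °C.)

0.599 V

The Sn²⁺/Sn couple has the higher reduction potential and acts as the cathode, so E°_cell = -0.14 − (-0.76) = 0.62 V.
Balancing electrons gives n = 2; the reaction quotient is Q = [Zn²⁺]/[Sn²⁺] = 5.00.
At 25 °C, E = E° − (0.0592/n) log Q = 0.62 − (0.0592/2)(0.699) = 0.620 − 0.021 = 0.599 V.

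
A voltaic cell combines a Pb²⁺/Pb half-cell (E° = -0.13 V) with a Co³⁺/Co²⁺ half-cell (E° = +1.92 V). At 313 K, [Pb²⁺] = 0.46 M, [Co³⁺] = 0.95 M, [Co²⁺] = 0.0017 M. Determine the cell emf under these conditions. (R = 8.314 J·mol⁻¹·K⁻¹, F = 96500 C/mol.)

The Co³⁺/Co²⁺ couple has the higher reduction potential and acts as the cathode, so E°_cell = +1.92 − (-0.13) = 2.05 V.
Balancing electrons gives n = 2; the reaction quotient is Q = [Pb²⁺]·[Co²⁺]^2/[Co³⁺]^2 = 1.47 × 10^-6.
E = E° − (RT/nF) ln Q = 2.05 − (8.314×313)/(2×96500) × (-13.428) = 2.050 + 0.181 = 2.231 V.

2.23 V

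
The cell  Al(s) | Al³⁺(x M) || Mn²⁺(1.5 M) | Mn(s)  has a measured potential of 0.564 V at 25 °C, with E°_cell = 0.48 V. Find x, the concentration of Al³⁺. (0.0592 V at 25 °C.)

1 × 10^-4 M

From the Nernst equation, log Q = n(E° − E)/0.0592 = 6(0.48 − 0.564)/0.0592 = -8.514, so Q = 3.07 × 10^-9.
With Q = [Al³⁺]^2/[Mn²⁺]^3 and the known concentrations, [Al³⁺]^2 in the numerator gives [Al³⁺] = 1 × 10^-4 M.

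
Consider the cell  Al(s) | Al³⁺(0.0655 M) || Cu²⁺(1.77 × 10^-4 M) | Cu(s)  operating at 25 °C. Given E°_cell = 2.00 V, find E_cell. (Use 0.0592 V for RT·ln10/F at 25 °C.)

1.91 V

Balancing electrons gives n = 6; the reaction quotient is Q = [Al³⁺]^2/[Cu²⁺]^3 = 7.74 × 10^8.
At 25 °C, E = E° − (0.0592/n) log Q = 2.00 − (0.0592/6)(8.889) = 2.000 − 0.088 = 1.912 V.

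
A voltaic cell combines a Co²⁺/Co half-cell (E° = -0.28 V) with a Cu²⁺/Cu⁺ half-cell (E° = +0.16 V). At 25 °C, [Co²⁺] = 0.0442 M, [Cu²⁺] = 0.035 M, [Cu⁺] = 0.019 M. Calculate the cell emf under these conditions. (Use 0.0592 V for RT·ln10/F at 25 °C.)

0.496 V

The Cu²⁺/Cu⁺ couple has the higher reduction potential and acts as the cathode, so E°_cell = +0.16 − (-0.28) = 0.44 V.
Balancing electrons gives n = 2; the reaction quotient is Q = [Co²⁺]·[Cu⁺]^2/[Cu²⁺]^2 = 0.0130.
At 25 °C, E = E° − (0.0592/n) log Q = 0.44 − (0.0592/2)(-1.885) = 0.440 + 0.056 = 0.496 V.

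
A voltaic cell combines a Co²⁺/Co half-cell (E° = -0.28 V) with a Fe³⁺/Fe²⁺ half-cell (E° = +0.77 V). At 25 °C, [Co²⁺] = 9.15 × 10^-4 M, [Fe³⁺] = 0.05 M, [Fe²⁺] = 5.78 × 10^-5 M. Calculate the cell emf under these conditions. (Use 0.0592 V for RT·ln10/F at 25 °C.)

1.31 V

The Fe³⁺/Fe²⁺ couple has the higher reduction potential and acts as the cathode, so E°_cell = +0.77 − (-0.28) = 1.05 V.
Balancing electrons gives n = 2; the reaction quotient is Q = [Co²⁺]·[Fe²⁺]^2/[Fe³⁺]^2 = 1.22 × 10^-9.
At 25 °C, E = E° − (0.0592/n) log Q = 1.05 − (0.0592/2)(-8.913) = 1.050 + 0.264 = 1.314 V.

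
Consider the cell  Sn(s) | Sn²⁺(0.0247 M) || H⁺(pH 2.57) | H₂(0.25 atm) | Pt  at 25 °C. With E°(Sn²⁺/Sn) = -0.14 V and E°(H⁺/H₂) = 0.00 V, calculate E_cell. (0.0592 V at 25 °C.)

0.053 V

The hydrogen couple is the cathode, so E°_cell = 0.14 V; n = 2.
[H⁺] = 10^(−2.57) = 0.0027 M, and Q = [Sn²⁺]·P(H₂) / [H⁺]^2 = 852.
E = E° − (0.0592/2) log Q = 0.14 − (0.0592/2)(2.931) = 0.053 V.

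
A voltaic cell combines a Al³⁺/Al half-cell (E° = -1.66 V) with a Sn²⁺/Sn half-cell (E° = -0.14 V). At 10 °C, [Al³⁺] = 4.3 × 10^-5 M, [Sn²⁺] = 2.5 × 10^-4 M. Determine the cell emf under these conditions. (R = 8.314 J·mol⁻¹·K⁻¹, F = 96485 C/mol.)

The Sn²⁺/Sn couple has the higher reduction potential and acts as the cathode, so E°_cell = -0.14 − (-1.66) = 1.52 V.
Balancing electrons gives n = 6; the reaction quotient is Q = [Al³⁺]^2/[Sn²⁺]^3 = 118.
E = E° − (RT/nF) ln Q = 1.52 − (8.314×283)/(6×96485) × (4.774) = 1.520 − 0.019 = 1.501 V.

1.50 V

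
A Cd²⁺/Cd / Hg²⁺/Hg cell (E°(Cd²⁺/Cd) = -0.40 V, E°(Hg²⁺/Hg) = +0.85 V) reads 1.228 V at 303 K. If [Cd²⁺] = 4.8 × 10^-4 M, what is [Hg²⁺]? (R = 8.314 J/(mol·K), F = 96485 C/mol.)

8.9 × 10^-5 M

From the Nernst equation, ln Q = nF(E° − E)/RT = 2×96485×(1.25 − 1.228)/(8.314×303) = 1.685, so Q = 5.39.
With Q = [Cd²⁺]/[Hg²⁺] and the known concentrations, [Hg²⁺] in the denominator gives [Hg²⁺] = 8.9 × 10^-5 M.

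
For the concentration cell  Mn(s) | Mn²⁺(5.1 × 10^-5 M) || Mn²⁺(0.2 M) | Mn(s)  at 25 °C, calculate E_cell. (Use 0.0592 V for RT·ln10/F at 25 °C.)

Both half-cells are Mn²⁺/Mn, so E°_cell = 0. The concentrated side is the cathode; the cell reaction moves Mn²⁺ from high to low concentration with n = 2.
Q = [Mn²⁺]_dilute/[Mn²⁺]_conc = 5.1 × 10^-5/0.2 = 2.55 × 10^-4.
E = 0 − (0.0592/2) log Q = −(0.0592/2)(-3.593) = 0.1064 V.

0.11 V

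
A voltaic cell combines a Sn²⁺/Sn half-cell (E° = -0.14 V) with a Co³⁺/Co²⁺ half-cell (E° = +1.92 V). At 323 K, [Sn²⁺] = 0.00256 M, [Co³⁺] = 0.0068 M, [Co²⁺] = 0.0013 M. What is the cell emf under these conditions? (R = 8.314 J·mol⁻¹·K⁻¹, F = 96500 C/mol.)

2.19 V

The Co³⁺/Co²⁺ couple has the higher reduction potential and acts as the cathode, so E°_cell = +1.92 − (-0.14) = 2.06 V.
Balancing electrons gives n = 2; the reaction quotient is Q = [Sn²⁺]·[Co²⁺]^2/[Co³⁺]^2 = 9.36 × 10^-5.
E = E° − (RT/nF) ln Q = 2.06 − (8.314×323)/(2×96500) × (-9.277) = 2.060 + 0.129 = 2.189 V.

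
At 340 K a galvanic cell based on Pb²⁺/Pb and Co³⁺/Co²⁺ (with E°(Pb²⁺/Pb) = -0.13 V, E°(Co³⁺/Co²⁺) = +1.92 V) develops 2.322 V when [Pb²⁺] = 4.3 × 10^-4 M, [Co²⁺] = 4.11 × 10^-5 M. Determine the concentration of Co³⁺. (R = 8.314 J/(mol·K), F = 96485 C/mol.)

From the Nernst equation, ln Q = nF(E° − E)/RT = 2×96485×(2.05 − 2.322)/(8.314×340) = -18.568, so Q = 8.63 × 10^-9.
With Q = [Pb²⁺]·[Co²⁺]^2/[Co³⁺]^2 and the known concentrations, [Co³⁺]^2 in the denominator gives [Co³⁺] = 0.0092 M.

0.0092 M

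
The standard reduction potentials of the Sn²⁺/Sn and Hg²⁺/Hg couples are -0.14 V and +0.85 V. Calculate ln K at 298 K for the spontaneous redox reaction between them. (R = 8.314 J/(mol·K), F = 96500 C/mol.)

ln K = 77.1

E°_cell = +0.85 − (-0.14) = 0.99 V, with n = 2 electrons transferred.
At equilibrium E = 0, so the Nernst equation gives ln K = nFE°/RT = (2)(96500)(0.99)/((8.314)(298)) = 77.12.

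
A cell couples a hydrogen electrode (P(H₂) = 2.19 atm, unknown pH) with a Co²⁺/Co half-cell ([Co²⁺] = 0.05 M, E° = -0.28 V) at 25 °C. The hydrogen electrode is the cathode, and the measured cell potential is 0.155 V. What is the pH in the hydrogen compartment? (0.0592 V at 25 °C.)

pH = 2.59

E°_cell = 0.28 V and n = 2.
log Q = n(E° − E)/0.0592 = 2×(0.28 − 0.155)/0.0592 = 4.223.
With Q = [Co²⁺]·P(H₂) / [H⁺]^2, solving for [H⁺] gives log[H⁺] = -2.592, so pH = 2.59.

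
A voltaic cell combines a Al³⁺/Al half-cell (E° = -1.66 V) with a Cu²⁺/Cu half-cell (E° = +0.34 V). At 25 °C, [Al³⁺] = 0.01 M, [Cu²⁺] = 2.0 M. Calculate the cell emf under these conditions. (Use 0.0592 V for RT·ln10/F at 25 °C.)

2.05 V

The Cu²⁺/Cu couple has the higher reduction potential and acts as the cathode, so E°_cell = +0.34 − (-1.66) = 2.00 V.
Balancing electrons gives n = 6; the reaction quotient is Q = [Al³⁺]^2/[Cu²⁺]^3 = 1.25 × 10^-5.
At 25 °C, E = E° − (0.0592/n) log Q = 2.00 − (0.0592/6)(-4.903) = 2.000 + 0.048 = 2.048 V.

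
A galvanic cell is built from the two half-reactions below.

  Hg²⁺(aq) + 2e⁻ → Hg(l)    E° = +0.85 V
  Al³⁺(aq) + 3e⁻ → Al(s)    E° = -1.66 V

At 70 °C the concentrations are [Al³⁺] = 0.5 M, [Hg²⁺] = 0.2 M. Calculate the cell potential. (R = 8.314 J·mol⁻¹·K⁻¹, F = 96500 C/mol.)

The Hg²⁺/Hg couple has the higher reduction potential and acts as the cathode, so E°_cell = +0.85 − (-1.66) = 2.51 V.
Balancing electrons gives n = 6; the reaction quotient is Q = [Al³⁺]^2/[Hg²⁺]^3 = 31.2.
E = E° − (RT/nF) ln Q = 2.51 − (8.314×343)/(6×96500) × (3.442) = 2.510 − 0.017 = 2.493 V.

2.49 V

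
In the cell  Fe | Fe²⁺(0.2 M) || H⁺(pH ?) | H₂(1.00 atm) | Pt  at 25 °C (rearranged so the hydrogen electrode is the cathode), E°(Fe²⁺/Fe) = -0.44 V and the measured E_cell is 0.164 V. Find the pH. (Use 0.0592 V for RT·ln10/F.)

E°_cell = 0.44 V and n = 2.
log Q = n(E° − E)/0.0592 = 2×(0.44 − 0.164)/0.0592 = 9.324.
With Q = [Fe²⁺]·P(H₂) / [H⁺]^2, solving for [H⁺] gives log[H⁺] = -5.012, so pH = 5.01.

pH = 5.01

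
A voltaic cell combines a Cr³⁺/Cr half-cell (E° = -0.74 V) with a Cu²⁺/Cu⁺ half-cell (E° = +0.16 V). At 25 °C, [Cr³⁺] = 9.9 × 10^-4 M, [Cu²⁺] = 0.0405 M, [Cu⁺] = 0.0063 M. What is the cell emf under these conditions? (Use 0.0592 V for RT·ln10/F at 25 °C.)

1.01 V

The Cu²⁺/Cu⁺ couple has the higher reduction potential and acts as the cathode, so E°_cell = +0.16 − (-0.74) = 0.90 V.
Balancing electrons gives n = 3; the reaction quotient is Q = [Cr³⁺]·[Cu⁺]^3/[Cu²⁺]^3 = 3.73 × 10^-6.
At 25 °C, E = E° − (0.0592/n) log Q = 0.90 − (0.0592/3)(-5.429) = 0.900 + 0.107 = 1.007 V.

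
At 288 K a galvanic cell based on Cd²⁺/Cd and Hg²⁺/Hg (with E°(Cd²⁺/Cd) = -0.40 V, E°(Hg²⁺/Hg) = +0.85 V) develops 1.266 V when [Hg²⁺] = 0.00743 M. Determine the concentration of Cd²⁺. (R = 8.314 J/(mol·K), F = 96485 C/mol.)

From the Nernst equation, ln Q = nF(E° − E)/RT = 2×96485×(1.25 − 1.266)/(8.314×288) = -1.289, so Q = 0.275.
With Q = [Cd²⁺]/[Hg²⁺] and the known concentrations, [Cd²⁺] in the numerator gives [Cd²⁺] = 0.002 M.

0.002 M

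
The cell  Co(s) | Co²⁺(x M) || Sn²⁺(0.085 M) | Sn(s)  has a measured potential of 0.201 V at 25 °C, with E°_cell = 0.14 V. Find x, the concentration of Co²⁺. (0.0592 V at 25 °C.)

7.4 × 10^-4 M

From the Nernst equation, log Q = n(E° − E)/0.0592 = 2(0.14 − 0.201)/0.0592 = -2.061, so Q = 0.00869.
With Q = [Co²⁺]/[Sn²⁺] and the known concentrations, [Co²⁺] in the numerator gives [Co²⁺] = 7.4 × 10^-4 M.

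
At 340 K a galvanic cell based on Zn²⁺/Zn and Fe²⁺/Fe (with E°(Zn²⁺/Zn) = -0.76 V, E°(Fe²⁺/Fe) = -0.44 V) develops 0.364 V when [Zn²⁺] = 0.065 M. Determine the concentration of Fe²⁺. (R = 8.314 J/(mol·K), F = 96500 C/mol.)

1.3 M

From the Nernst equation, ln Q = nF(E° − E)/RT = 2×96500×(0.32 − 0.364)/(8.314×340) = -3.004, so Q = 0.0496.
With Q = [Zn²⁺]/[Fe²⁺] and the known concentrations, [Fe²⁺] in the denominator gives [Fe²⁺] = 1.3 M.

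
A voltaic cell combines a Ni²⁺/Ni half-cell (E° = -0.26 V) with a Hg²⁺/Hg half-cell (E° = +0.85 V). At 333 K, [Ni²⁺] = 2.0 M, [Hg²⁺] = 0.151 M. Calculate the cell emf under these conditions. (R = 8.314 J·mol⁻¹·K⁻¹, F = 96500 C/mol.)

1.07 V

The Hg²⁺/Hg couple has the higher reduction potential and acts as the cathode, so E°_cell = +0.85 − (-0.26) = 1.11 V.
Balancing electrons gives n = 2; the reaction quotient is Q = [Ni²⁺]/[Hg²⁺] = 13.2.
E = E° − (RT/nF) ln Q = 1.11 − (8.314×333)/(2×96500) × (2.584) = 1.110 − 0.037 = 1.073 V.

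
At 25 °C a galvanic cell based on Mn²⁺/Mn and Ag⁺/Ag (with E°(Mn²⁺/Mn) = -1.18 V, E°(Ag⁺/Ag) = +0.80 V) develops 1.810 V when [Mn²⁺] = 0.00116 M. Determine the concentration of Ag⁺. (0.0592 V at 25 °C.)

From the Nernst equation, log Q = n(E° − E)/0.0592 = 2(1.98 − 1.810)/0.0592 = 5.743, so Q = 5.54 × 10^5.
With Q = [Mn²⁺]/[Ag⁺]^2 and the known concentrations, [Ag⁺]^2 in the denominator gives [Ag⁺] = 4.6 × 10^-5 M.

4.6 × 10^-5 M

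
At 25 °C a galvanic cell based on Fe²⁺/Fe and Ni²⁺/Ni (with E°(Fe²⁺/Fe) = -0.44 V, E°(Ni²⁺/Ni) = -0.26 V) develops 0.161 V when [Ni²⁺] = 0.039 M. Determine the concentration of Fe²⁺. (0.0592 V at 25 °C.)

From the Nernst equation, log Q = n(E° − E)/0.0592 = 2(0.18 − 0.161)/0.0592 = 0.642, so Q = 4.38.
With Q = [Fe²⁺]/[Ni²⁺] and the known concentrations, [Fe²⁺] in the numerator gives [Fe²⁺] = 0.17 M.

0.17 M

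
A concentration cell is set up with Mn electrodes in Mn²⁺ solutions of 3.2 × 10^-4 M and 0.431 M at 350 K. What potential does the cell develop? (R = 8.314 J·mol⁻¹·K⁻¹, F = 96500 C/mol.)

Both half-cells are Mn²⁺/Mn, so E°_cell = 0. The concentrated side is the cathode; the cell reaction moves Mn²⁺ from high to low concentration with n = 2.
Q = [Mn²⁺]_dilute/[Mn²⁺]_conc = 3.2 × 10^-4/0.431 = 7.42 × 10^-4.
E = 0 − (RT/nF) ln Q = −((8.314×350)/(2×96500))(-7.206) = 0.1086 V.

0.11 V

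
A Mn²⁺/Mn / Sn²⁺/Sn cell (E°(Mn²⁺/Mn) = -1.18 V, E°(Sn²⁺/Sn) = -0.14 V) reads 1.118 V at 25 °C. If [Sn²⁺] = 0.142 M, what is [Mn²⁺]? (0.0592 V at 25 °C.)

3.3 × 10^-4 M

From the Nernst equation, log Q = n(E° − E)/0.0592 = 2(1.04 − 1.118)/0.0592 = -2.635, so Q = 0.00232.
With Q = [Mn²⁺]/[Sn²⁺] and the known concentrations, [Mn²⁺] in the numerator gives [Mn²⁺] = 3.3 × 10^-4 M.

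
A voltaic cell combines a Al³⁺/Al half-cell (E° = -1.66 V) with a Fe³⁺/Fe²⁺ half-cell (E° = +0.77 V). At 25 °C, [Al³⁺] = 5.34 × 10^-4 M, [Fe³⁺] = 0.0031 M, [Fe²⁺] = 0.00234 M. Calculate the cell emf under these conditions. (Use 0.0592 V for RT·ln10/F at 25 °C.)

The Fe³⁺/Fe²⁺ couple has the higher reduction potential and acts as the cathode, so E°_cell = +0.77 − (-1.66) = 2.43 V.
Balancing electrons gives n = 3; the reaction quotient is Q = [Al³⁺]·[Fe²⁺]^3/[Fe³⁺]^3 = 2.3 × 10^-4.
At 25 °C, E = E° − (0.0592/n) log Q = 2.43 − (0.0592/3)(-3.639) = 2.430 + 0.072 = 2.502 V.

2.50 V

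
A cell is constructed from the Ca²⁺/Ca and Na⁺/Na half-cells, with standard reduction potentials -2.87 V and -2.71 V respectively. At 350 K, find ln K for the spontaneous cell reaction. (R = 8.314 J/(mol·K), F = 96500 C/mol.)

E°_cell = -2.71 − (-2.87) = 0.16 V, with n = 2 electrons transferred.
At equilibrium E = 0, so the Nernst equation gives ln K = nFE°/RT = (2)(96500)(0.16)/((8.314)(350)) = 10.61.

ln K = 10.6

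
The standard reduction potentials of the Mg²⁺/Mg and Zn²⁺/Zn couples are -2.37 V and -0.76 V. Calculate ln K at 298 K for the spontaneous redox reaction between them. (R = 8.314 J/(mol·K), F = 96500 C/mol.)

E°_cell = -0.76 − (-2.37) = 1.61 V, with n = 2 electrons transferred.
At equilibrium E = 0, so the Nernst equation gives ln K = nFE°/RT = (2)(96500)(1.61)/((8.314)(298)) = 125.42.

ln K = 125.4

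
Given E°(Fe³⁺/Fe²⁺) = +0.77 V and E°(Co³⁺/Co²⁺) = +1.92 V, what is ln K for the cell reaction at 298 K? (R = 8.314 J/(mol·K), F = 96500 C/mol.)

ln K = 44.8

E°_cell = +1.92 − (+0.77) = 1.15 V, with n = 1 electron transferred.
At equilibrium E = 0, so the Nernst equation gives ln K = nFE°/RT = (1)(96500)(1.15)/((8.314)(298)) = 44.79.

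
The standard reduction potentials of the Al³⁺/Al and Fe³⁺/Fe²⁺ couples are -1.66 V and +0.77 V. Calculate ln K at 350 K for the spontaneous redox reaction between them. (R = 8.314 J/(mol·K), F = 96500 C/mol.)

E°_cell = +0.77 − (-1.66) = 2.43 V, with n = 3 electrons transferred.
At equilibrium E = 0, so the Nernst equation gives ln K = nFE°/RT = (3)(96500)(2.43)/((8.314)(350)) = 241.76.

ln K = 241.8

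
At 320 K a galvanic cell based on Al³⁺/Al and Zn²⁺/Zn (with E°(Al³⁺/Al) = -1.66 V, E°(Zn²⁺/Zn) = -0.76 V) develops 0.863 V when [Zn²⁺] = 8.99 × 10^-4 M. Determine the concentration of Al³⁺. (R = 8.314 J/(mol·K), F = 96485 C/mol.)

From the Nernst equation, ln Q = nF(E° − E)/RT = 6×96485×(0.90 − 0.863)/(8.314×320) = 8.051, so Q = 3140.
With Q = [Al³⁺]^2/[Zn²⁺]^3 and the known concentrations, [Al³⁺]^2 in the numerator gives [Al³⁺] = 0.0015 M.

0.0015 M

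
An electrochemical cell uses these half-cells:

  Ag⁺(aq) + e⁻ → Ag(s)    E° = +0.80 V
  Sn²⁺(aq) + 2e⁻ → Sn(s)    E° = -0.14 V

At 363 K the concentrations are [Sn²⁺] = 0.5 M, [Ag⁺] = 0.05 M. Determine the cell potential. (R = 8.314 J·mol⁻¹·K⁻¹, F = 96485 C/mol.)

The Ag⁺/Ag couple has the higher reduction potential and acts as the cathode, so E°_cell = +0.80 − (-0.14) = 0.94 V.
Balancing electrons gives n = 2; the reaction quotient is Q = [Sn²⁺]/[Ag⁺]^2 = 200.
E = E° − (RT/nF) ln Q = 0.94 − (8.314×363)/(2×96485) × (5.298) = 0.940 − 0.083 = 0.857 V.

0.857 V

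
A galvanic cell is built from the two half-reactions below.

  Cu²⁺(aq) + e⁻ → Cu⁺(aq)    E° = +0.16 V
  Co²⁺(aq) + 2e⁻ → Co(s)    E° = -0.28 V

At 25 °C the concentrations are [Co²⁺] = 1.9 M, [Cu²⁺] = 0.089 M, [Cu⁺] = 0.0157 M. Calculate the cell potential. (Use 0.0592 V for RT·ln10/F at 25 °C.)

0.476 V

The Cu²⁺/Cu⁺ couple has the higher reduction potential and acts as the cathode, so E°_cell = +0.16 − (-0.28) = 0.44 V.
Balancing electrons gives n = 2; the reaction quotient is Q = [Co²⁺]·[Cu⁺]^2/[Cu²⁺]^2 = 0.0591.
At 25 °C, E = E° − (0.0592/n) log Q = 0.44 − (0.0592/2)(-1.228) = 0.440 + 0.036 = 0.476 V.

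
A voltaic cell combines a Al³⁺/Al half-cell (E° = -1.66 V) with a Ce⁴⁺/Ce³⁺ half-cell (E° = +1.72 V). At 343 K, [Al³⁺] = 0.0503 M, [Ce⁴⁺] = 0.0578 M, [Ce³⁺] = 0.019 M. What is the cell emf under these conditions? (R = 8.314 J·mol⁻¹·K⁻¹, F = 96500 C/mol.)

3.44 V

The Ce⁴⁺/Ce³⁺ couple has the higher reduction potential and acts as the cathode, so E°_cell = +1.72 − (-1.66) = 3.38 V.
Balancing electrons gives n = 3; the reaction quotient is Q = [Al³⁺]·[Ce³⁺]^3/[Ce⁴⁺]^3 = 0.00179.
E = E° − (RT/nF) ln Q = 3.38 − (8.314×343)/(3×96500) × (-6.327) = 3.380 + 0.062 = 3.442 V.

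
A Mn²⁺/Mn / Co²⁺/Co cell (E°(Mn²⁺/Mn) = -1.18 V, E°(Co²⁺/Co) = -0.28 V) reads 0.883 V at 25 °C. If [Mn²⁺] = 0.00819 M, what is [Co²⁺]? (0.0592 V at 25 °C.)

From the Nernst equation, log Q = n(E° − E)/0.0592 = 2(0.90 − 0.883)/0.0592 = 0.574, so Q = 3.75.
With Q = [Mn²⁺]/[Co²⁺] and the known concentrations, [Co²⁺] in the denominator gives [Co²⁺] = 0.0022 M.

0.0022 M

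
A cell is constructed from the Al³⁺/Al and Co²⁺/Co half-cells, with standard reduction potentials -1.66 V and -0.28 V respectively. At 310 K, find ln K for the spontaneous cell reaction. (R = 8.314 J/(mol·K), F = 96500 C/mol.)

E°_cell = -0.28 − (-1.66) = 1.38 V, with n = 6 electrons transferred.
At equilibrium E = 0, so the Nernst equation gives ln K = nFE°/RT = (6)(96500)(1.38)/((8.314)(310)) = 310.02.

ln K = 310.0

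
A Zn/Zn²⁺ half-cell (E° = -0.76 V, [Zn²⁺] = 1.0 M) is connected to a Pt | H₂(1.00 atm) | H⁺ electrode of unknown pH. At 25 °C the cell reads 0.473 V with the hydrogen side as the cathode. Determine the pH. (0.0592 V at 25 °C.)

pH = 4.85

E°_cell = 0.76 V and n = 2.
log Q = n(E° − E)/0.0592 = 2×(0.76 − 0.473)/0.0592 = 9.696.
With Q = [Zn²⁺]·P(H₂) / [H⁺]^2, solving for [H⁺] gives log[H⁺] = -4.848, so pH = 4.85.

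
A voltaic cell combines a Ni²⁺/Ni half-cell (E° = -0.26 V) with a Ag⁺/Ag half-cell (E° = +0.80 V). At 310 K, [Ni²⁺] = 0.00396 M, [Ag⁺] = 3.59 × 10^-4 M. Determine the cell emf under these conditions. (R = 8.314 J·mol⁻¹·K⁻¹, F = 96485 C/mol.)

The Ag⁺/Ag couple has the higher reduction potential and acts as the cathode, so E°_cell = +0.80 − (-0.26) = 1.06 V.
Balancing electrons gives n = 2; the reaction quotient is Q = [Ni²⁺]/[Ag⁺]^2 = 3.07 × 10^4.
E = E° − (RT/nF) ln Q = 1.06 − (8.314×310)/(2×96485) × (10.333) = 1.060 − 0.138 = 0.922 V.

0.922 V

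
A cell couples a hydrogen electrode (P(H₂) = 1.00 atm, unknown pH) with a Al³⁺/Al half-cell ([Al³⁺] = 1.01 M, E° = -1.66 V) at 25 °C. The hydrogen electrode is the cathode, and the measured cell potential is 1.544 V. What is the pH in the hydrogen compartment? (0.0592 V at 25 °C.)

pH = 1.96

E°_cell = 1.66 V and n = 6.
log Q = n(E° − E)/0.0592 = 6×(1.66 − 1.544)/0.0592 = 11.757.
With Q = [Al³⁺]^2·P(H₂)^3 / [H⁺]^6, solving for [H⁺] gives log[H⁺] = -1.958, so pH = 1.96.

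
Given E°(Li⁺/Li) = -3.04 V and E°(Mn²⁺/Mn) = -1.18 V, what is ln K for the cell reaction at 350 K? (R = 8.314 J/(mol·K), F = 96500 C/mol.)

E°_cell = -1.18 − (-3.04) = 1.86 V, with n = 2 electrons transferred.
At equilibrium E = 0, so the Nernst equation gives ln K = nFE°/RT = (2)(96500)(1.86)/((8.314)(350)) = 123.37.

ln K = 123.4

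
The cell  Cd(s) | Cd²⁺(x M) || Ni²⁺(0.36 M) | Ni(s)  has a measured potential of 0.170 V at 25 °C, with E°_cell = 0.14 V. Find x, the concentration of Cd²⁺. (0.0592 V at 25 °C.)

From the Nernst equation, log Q = n(E° − E)/0.0592 = 2(0.14 − 0.170)/0.0592 = -1.014, so Q = 0.0969.
With Q = [Cd²⁺]/[Ni²⁺] and the known concentrations, [Cd²⁺] in the numerator gives [Cd²⁺] = 0.035 M.

0.035 M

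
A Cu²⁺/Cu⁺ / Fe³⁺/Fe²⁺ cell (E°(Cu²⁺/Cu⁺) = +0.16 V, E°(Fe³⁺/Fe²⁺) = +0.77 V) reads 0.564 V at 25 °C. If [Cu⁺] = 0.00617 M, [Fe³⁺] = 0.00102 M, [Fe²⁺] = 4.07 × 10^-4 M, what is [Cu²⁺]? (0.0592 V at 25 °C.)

0.093 M

From the Nernst equation, log Q = n(E° − E)/0.0592 = 1(0.61 − 0.564)/0.0592 = 0.777, so Q = 5.98.
With Q = [Cu²⁺]·[Fe²⁺]/([Cu⁺]·[Fe³⁺]) and the known concentrations, [Cu²⁺] in the numerator gives [Cu²⁺] = 0.093 M.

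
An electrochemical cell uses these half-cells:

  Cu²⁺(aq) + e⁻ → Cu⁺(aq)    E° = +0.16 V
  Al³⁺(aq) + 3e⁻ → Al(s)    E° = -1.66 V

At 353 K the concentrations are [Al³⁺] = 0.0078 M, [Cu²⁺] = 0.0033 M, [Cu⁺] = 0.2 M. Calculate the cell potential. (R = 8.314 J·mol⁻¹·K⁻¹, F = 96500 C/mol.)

The Cu²⁺/Cu⁺ couple has the higher reduction potential and acts as the cathode, so E°_cell = +0.16 − (-1.66) = 1.82 V.
Balancing electrons gives n = 3; the reaction quotient is Q = [Al³⁺]·[Cu⁺]^3/[Cu²⁺]^3 = 1740.
E = E° − (RT/nF) ln Q = 1.82 − (8.314×353)/(3×96500) × (7.460) = 1.820 − 0.076 = 1.744 V.

1.74 V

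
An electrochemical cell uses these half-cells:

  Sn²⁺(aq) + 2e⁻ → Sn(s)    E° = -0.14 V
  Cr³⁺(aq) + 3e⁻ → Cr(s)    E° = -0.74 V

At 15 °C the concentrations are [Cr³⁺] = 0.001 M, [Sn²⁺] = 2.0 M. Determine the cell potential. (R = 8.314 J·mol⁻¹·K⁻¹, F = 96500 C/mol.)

The Sn²⁺/Sn couple has the higher reduction potential and acts as the cathode, so E°_cell = -0.14 − (-0.74) = 0.60 V.
Balancing electrons gives n = 6; the reaction quotient is Q = [Cr³⁺]^2/[Sn²⁺]^3 = 1.25 × 10^-7.
E = E° − (RT/nF) ln Q = 0.60 − (8.314×288)/(6×96500) × (-15.895) = 0.600 + 0.066 = 0.666 V.

0.666 V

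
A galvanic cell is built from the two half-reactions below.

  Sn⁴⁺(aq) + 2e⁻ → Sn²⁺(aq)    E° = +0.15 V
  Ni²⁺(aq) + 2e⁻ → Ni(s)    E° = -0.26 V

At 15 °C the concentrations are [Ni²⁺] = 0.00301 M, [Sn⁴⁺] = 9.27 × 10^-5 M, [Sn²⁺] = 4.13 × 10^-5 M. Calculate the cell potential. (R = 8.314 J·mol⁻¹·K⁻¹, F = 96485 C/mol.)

The Sn⁴⁺/Sn²⁺ couple has the higher reduction potential and acts as the cathode, so E°_cell = +0.15 − (-0.26) = 0.41 V.
Balancing electrons gives n = 2; the reaction quotient is Q = [Ni²⁺]·[Sn²⁺]/[Sn⁴⁺] = 0.00134.
E = E° − (RT/nF) ln Q = 0.41 − (8.314×288)/(2×96485) × (-6.614) = 0.410 + 0.082 = 0.492 V.

0.492 V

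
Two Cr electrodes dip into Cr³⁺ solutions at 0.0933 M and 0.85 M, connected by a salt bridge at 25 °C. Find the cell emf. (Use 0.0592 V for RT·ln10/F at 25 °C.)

0.019 V

Both half-cells are Cr³⁺/Cr, so E°_cell = 0. The concentrated side is the cathode; the cell reaction moves Cr³⁺ from high to low concentration with n = 3.
Q = [Cr³⁺]_dilute/[Cr³⁺]_conc = 0.0933/0.85 = 0.110.
E = 0 − (0.0592/3) log Q = −(0.0592/3)(-0.960) = 0.0189 V.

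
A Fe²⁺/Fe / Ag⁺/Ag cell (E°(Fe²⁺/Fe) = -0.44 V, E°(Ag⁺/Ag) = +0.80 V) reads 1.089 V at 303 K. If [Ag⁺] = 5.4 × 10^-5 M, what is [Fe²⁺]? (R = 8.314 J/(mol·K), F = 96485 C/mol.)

3.1 × 10^-4 M

From the Nernst equation, ln Q = nF(E° − E)/RT = 2×96485×(1.24 − 1.089)/(8.314×303) = 11.567, so Q = 1.06 × 10^5.
With Q = [Fe²⁺]/[Ag⁺]^2 and the known concentrations, [Fe²⁺] in the numerator gives [Fe²⁺] = 3.1 × 10^-4 M.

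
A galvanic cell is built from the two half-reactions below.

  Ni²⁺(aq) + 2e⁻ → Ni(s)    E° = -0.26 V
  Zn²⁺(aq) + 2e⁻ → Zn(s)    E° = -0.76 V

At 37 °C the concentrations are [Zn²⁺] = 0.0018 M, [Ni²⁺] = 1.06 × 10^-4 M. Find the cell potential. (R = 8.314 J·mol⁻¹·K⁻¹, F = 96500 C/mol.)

The Ni²⁺/Ni couple has the higher reduction potential and acts as the cathode, so E°_cell = -0.26 − (-0.76) = 0.50 V.
Balancing electrons gives n = 2; the reaction quotient is Q = [Zn²⁺]/[Ni²⁺] = 17.0.
E = E° − (RT/nF) ln Q = 0.50 − (8.314×310)/(2×96500) × (2.832) = 0.500 − 0.038 = 0.462 V.

0.462 V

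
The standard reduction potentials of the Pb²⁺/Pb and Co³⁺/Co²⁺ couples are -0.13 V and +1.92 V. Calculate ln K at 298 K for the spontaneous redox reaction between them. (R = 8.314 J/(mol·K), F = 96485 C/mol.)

E°_cell = +1.92 − (-0.13) = 2.05 V, with n = 2 electrons transferred.
At equilibrium E = 0, so the Nernst equation gives ln K = nFE°/RT = (2)(96485)(2.05)/((8.314)(298)) = 159.67.

ln K = 159.7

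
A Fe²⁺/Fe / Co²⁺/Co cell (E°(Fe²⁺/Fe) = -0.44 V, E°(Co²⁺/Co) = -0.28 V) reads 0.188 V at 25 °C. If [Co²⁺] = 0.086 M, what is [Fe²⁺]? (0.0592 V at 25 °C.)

0.0097 M

From the Nernst equation, log Q = n(E° − E)/0.0592 = 2(0.16 − 0.188)/0.0592 = -0.946, so Q = 0.113.
With Q = [Fe²⁺]/[Co²⁺] and the known concentrations, [Fe²⁺] in the numerator gives [Fe²⁺] = 0.0097 M.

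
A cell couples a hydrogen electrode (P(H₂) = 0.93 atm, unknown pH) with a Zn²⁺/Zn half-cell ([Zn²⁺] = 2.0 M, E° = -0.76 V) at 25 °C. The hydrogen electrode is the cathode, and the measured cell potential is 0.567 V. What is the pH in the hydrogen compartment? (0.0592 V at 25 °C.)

E°_cell = 0.76 V and n = 2.
log Q = n(E° − E)/0.0592 = 2×(0.76 − 0.567)/0.0592 = 6.520.
With Q = [Zn²⁺]·P(H₂) / [H⁺]^2, solving for [H⁺] gives log[H⁺] = -3.125, so pH = 3.13.

pH = 3.13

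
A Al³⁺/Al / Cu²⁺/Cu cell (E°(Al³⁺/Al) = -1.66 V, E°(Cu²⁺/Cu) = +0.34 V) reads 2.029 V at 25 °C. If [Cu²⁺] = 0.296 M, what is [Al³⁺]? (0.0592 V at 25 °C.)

0.0055 M

From the Nernst equation, log Q = n(E° − E)/0.0592 = 6(2.00 − 2.029)/0.0592 = -2.939, so Q = 0.00115.
With Q = [Al³⁺]^2/[Cu²⁺]^3 and the known concentrations, [Al³⁺]^2 in the numerator gives [Al³⁺] = 0.0055 M.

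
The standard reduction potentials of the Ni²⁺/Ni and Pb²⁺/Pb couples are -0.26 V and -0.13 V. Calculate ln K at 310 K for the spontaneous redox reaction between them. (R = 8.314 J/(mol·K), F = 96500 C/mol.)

E°_cell = -0.13 − (-0.26) = 0.13 V, with n = 2 electrons transferred.
At equilibrium E = 0, so the Nernst equation gives ln K = nFE°/RT = (2)(96500)(0.13)/((8.314)(310)) = 9.73.

ln K = 9.7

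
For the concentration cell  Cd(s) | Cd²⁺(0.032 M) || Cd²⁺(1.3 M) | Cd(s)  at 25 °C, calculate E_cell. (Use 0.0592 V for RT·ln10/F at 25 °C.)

0.048 V

Both half-cells are Cd²⁺/Cd, so E°_cell = 0. The concentrated side is the cathode; the cell reaction moves Cd²⁺ from high to low concentration with n = 2.
Q = [Cd²⁺]_dilute/[Cd²⁺]_conc = 0.032/1.3 = 0.0246.
E = 0 − (0.0592/2) log Q = −(0.0592/2)(-1.609) = 0.0476 V.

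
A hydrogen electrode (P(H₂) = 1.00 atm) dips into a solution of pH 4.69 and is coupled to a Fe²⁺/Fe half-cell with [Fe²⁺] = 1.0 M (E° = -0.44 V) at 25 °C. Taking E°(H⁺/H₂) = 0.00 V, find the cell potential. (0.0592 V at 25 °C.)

0.16 V

The hydrogen couple is the cathode, so E°_cell = 0.44 V; n = 2.
[H⁺] = 10^(−4.69) = 2 × 10^-5 M, and Q = [Fe²⁺]·P(H₂) / [H⁺]^2 = 2.4 × 10^9.
E = E° − (0.0592/2) log Q = 0.44 − (0.0592/2)(9.380) = 0.162 V.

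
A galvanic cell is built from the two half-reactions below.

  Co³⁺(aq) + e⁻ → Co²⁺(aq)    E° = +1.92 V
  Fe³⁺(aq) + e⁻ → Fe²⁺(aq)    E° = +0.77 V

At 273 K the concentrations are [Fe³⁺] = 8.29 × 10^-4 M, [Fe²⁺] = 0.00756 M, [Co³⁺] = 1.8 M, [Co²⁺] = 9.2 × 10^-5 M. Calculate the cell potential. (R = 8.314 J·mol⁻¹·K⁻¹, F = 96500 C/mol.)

The Co³⁺/Co²⁺ couple has the higher reduction potential and acts as the cathode, so E°_cell = +1.92 − (+0.77) = 1.15 V.
Balancing electrons gives n = 1; the reaction quotient is Q = [Fe³⁺]·[Co²⁺]/([Fe²⁺]·[Co³⁺]) = 5.6 × 10^-6.
E = E° − (RT/nF) ln Q = 1.15 − (8.314×273)/(1×96500) × (-12.092) = 1.150 + 0.284 = 1.434 V.

1.43 V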